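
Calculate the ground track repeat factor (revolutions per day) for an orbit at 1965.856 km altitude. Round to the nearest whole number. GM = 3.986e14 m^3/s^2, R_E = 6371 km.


r = 8.336856e+06 m
T = 2*pi*sqrt(r^3/mu) = 7575.5588 s = 126.2593 min
revs/day = 1440 / 126.2593 = 11.4051
Rounded: 11 revolutions per day

11 revolutions per day


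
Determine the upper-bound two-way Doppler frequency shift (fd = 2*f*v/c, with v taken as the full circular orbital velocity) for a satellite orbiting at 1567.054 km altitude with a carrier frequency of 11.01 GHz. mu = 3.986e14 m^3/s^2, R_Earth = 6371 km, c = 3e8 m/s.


r = 7.938054e+06 m
v = sqrt(mu/r) = 7086.1709 m/s (worst-case radial velocity)
f = 11.01 GHz = 1.101e+10 Hz
fd = 2*f*v/c = 2*1.101e+10*7086.1709/3.0e+08
fd = 520124.9447 Hz

520124.9447 Hz


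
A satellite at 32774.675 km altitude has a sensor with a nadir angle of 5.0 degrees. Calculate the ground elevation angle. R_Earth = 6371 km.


r = R_E + alt = 39145.6750 km
Law of sines in the satellite / Earth-center / ground-point triangle:
  sin(nadir)/R_E = sin(90 + el)/r  =>  cos(el) = (r/R_E)*sin(nadir)
cos(el) = (39145.6750 / 6371.0000) * sin(5.0 deg) = 0.5355157
el = arccos(0.5355157) = 57.6211 deg
(Earth-central angle = 90 - nadir - el = 27.3789 deg)

57.6211 degrees


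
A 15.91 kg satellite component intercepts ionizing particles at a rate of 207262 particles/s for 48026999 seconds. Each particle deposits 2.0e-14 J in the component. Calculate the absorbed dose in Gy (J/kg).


Total energy deposited = rate * time * E_per
  = 207262 * 48026999 * 2.0e-14 = 0.1990834 J
Dose = E_total / mass = 0.1990834 / 15.91
Dose = 0.0125131 Gy

0.0125 Gy


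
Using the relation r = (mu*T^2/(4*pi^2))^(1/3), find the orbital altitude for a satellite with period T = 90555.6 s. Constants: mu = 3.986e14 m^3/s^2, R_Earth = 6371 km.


T = 90555.6 s
r = (mu*T^2/(4*pi^2))^(1/3) = (3.986e14 * 90555.6^2 / (4*pi^2))^(1/3)
r = 4.3584901e+07 m = 43584.9007 km
alt = r - R_E = 43584.9007 - 6371 = 37213.9007 km

37213.9007 km


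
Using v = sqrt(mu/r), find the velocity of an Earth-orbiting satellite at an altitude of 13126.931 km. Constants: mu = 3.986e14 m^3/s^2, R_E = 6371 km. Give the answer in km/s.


r = R_E + alt = 6371.0 + 13126.931 = 19497.9310 km = 1.9497931e+07 m
v = sqrt(mu/r) = sqrt(3.986e14 / 1.9497931e+07) = 4521.4151 m/s = 4.5214 km/s

4.5214 km/s


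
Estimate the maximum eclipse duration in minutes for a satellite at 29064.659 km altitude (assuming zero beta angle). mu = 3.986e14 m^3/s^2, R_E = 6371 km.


r = 35435.6590 km
T = 1106.4218 min
Eclipse fraction = arcsin(R_E/r)/pi = arcsin(6371.0000/35435.6590)/pi
= arcsin(0.1797906)/pi = 0.05754203
Eclipse duration = 0.05754203 * 1106.4218 = 63.6658 min

63.6658 minutes


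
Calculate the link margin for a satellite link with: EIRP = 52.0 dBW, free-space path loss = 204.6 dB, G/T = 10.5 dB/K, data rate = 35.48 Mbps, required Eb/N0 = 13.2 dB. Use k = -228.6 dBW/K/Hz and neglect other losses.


C/N0 = EIRP - FSPL + G/T - k = 52.0 - 204.6 + 10.5 - (-228.6)
C/N0 = 86.5000 dB-Hz
R_b = 35.48 Mbps = 3.548e+07 bps -> 10*log10(R_b) = 75.4998 dB-Hz
Eb/N0 = C/N0 - 10*log10(R_b) = 86.5000 - 75.4998 = 11.0002 dB
Margin = Eb/N0 - Eb/N0_req = 11.0002 - 13.2 = -2.1998 dB (negative margin: link does not close)

-2.1998 dB


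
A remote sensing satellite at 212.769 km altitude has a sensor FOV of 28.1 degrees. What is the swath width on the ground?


FOV = 28.1 deg = 0.4904375 rad
swath = 2 * alt * tan(FOV/2) = 2 * 212.769 * tan(0.2452188)
swath = 2 * 212.769 * 0.2502551
swath = 106.4931 km

106.4931 km


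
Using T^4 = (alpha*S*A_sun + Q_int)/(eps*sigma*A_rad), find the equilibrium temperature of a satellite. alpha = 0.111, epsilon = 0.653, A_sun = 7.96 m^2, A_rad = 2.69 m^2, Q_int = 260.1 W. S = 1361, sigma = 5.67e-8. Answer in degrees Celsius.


Numerator = alpha*S*A_sun + Q_int = 0.111*1361*7.96 + 260.1 = 1462.6252 W
Denominator = eps*sigma*A_rad = 0.653*5.67e-8*2.69 = 9.9597519e-08 W/K^4
T^4 = 1.4685357e+10 K^4
T = 348.1137 K = 74.9637 C

74.9637 degrees Celsius


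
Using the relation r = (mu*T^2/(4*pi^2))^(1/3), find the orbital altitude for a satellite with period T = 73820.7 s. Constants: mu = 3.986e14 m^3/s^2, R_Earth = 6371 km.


T = 73820.7 s
r = (mu*T^2/(4*pi^2))^(1/3) = (3.986e14 * 73820.7^2 / (4*pi^2))^(1/3)
r = 3.8034522e+07 m = 38034.5216 km
alt = r - R_E = 38034.5216 - 6371 = 31663.5216 km

31663.5216 km


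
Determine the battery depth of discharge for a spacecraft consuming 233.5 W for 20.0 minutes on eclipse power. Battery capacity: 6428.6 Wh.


E_used = P * t / 60 = 233.5 * 20.0 / 60 = 77.8333 Wh
DOD = E_used / E_total * 100 = 77.8333 / 6428.6 * 100
DOD = 1.2107 %

1.2107 %


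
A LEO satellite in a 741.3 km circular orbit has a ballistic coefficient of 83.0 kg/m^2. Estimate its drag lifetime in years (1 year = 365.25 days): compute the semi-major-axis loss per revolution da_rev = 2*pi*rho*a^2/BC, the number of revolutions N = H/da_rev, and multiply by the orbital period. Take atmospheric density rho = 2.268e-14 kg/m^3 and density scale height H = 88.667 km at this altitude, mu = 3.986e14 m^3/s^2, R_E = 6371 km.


a = R_E + alt = 7112.3000 km = 7.1123e+06 m
da_rev = 2*pi*rho*a^2/BC = 2*pi*2.268e-14*(7.1123e+06)^2/83.0 = 0.0868490276 m per revolution
N = H/da_rev = 88667.0000 m / 0.0868490276 m = 1.0209326e+06 revolutions
P = 2*pi*sqrt(a^3/mu) = 5969.3401 s
lifetime = N*P = 1.0209326e+06 * 5969.3401 = 6.0942936e+09 s = 70535.8060 days
years = 70535.8060 / 365.25 = 193.1165 years

193.1165 years


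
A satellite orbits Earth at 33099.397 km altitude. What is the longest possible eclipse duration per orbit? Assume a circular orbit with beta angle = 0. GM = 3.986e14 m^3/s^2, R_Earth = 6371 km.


r = 39470.3970 km
T = 1300.6703 min
Eclipse fraction = arcsin(R_E/r)/pi = arcsin(6371.0000/39470.3970)/pi
= arcsin(0.1614121)/pi = 0.05160483
Eclipse duration = 0.05160483 * 1300.6703 = 67.1209 min

67.1209 minutes


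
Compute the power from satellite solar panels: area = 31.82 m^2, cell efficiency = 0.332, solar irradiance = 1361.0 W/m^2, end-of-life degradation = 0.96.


P = area * eta * S * degradation
P = 31.82 * 0.332 * 1361.0 * 0.96
P = 13802.8134 W

13802.8134 W


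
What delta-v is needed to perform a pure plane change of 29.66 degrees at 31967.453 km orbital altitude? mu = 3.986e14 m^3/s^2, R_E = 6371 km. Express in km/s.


r = 38338.4530 km = 3.8338453e+07 m
V = sqrt(mu/r) = 3224.4181 m/s
di = 29.66 deg = 0.5176647 rad
dV = 2*V*sin(di/2) = 2*3224.4181*sin(0.2588323)
dV = 1650.5922 m/s = 1.6506 km/s

1.6506 km/s


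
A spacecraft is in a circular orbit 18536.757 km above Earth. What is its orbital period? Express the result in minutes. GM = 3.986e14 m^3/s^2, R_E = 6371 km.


r = 24907.7570 km = 2.4907757e+07 m
T = 2*pi*sqrt(r^3/mu) = 2*pi*sqrt(1.5452682e+22 / 3.986e14)
T = 39121.2886 s = 652.0215 min

652.0215 minutes


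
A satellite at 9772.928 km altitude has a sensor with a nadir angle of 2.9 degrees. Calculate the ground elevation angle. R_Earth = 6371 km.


r = R_E + alt = 16143.9280 km
Law of sines in the satellite / Earth-center / ground-point triangle:
  sin(nadir)/R_E = sin(90 + el)/r  =>  cos(el) = (r/R_E)*sin(nadir)
cos(el) = (16143.9280 / 6371.0000) * sin(2.9 deg) = 0.128201
el = arccos(0.128201) = 82.6344 deg
(Earth-central angle = 90 - nadir - el = 4.4656 deg)

82.6344 degrees


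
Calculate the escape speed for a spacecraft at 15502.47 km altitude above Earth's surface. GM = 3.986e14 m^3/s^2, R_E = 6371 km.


r = 6371.0 + 15502.47 = 21873.4700 km = 2.187347e+07 m
v_esc = sqrt(2*mu/r) = sqrt(2*3.986e14 / 2.187347e+07)
v_esc = 6037.0504 m/s = 6.0371 km/s

6.0371 km/s


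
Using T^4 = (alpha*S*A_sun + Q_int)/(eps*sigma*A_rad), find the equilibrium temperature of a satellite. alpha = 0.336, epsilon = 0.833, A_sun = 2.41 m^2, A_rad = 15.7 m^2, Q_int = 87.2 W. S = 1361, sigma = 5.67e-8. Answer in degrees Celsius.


Numerator = alpha*S*A_sun + Q_int = 0.336*1361*2.41 + 87.2 = 1189.2834 W
Denominator = eps*sigma*A_rad = 0.833*5.67e-8*15.7 = 7.4152827e-07 W/K^4
T^4 = 1.6038274e+09 K^4
T = 200.1195 K = -73.0305 C

-73.0305 degrees Celsius


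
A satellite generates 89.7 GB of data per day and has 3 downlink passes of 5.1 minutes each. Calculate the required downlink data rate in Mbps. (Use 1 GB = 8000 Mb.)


total contact time = 3 * 5.1 * 60 = 918.0000 s
data = 89.7 GB = 717600.0000 Mb
rate = 717600.0000 / 918.0000 = 781.6993 Mbps

781.6993 Mbps


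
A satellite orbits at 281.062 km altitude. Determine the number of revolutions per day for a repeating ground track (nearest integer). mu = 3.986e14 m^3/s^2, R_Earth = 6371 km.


r = 6.652062e+06 m
T = 2*pi*sqrt(r^3/mu) = 5399.4019 s = 89.9900 min
revs/day = 1440 / 89.9900 = 16.0018
Rounded: 16 revolutions per day

16 revolutions per day


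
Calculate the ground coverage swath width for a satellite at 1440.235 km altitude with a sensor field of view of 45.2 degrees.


FOV = 45.2 deg = 0.7888888 rad
swath = 2 * alt * tan(FOV/2) = 2 * 1440.235 * tan(0.3944444)
swath = 2 * 1440.235 * 0.4162598
swath = 1199.0239 km

1199.0239 km


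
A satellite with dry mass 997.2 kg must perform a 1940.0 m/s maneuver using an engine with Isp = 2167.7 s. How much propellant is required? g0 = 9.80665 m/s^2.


ve = Isp * g0 = 2167.7 * 9.80665 = 21257.875205 m/s
mass ratio = exp(dv/ve) = exp(1940.0/21257.875205) = 1.09555414
m_prop = m_dry * (mr - 1) = 997.2 * (1.09555414 - 1)
m_prop = 95.2866 kg

95.2866 kg


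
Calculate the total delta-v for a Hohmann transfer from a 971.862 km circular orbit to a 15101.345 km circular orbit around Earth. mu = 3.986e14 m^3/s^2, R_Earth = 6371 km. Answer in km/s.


r1 = 7342.8620 km = 7.342862e+06 m
r2 = 21472.3450 km = 2.1472345e+07 m
dv1 = sqrt(mu/r1)*(sqrt(2*r2/(r1+r2)) - 1) = 1626.7897 m/s
dv2 = sqrt(mu/r2)*(1 - sqrt(2*r1/(r1+r2))) = 1232.6739 m/s
total dv = |dv1| + |dv2| = 1626.7897 + 1232.6739 = 2859.4635 m/s = 2.8595 km/s

2.8595 km/s


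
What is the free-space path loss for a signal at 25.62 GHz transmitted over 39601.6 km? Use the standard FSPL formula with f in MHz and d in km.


f = 25.62 GHz = 25620.0000 MHz
d = 39601.6 km
FSPL = 32.44 + 20*log10(25620.0000) + 20*log10(39601.6)
FSPL = 32.44 + 88.1716 + 91.9543
FSPL = 212.5658 dB

212.5658 dB


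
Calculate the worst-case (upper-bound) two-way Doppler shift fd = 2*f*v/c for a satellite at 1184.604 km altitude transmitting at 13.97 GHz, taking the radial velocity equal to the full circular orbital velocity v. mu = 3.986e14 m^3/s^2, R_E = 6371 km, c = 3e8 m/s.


r = 7.555604e+06 m
v = sqrt(mu/r) = 7263.3012 m/s (worst-case radial velocity)
f = 13.97 GHz = 1.397e+10 Hz
fd = 2*f*v/c = 2*1.397e+10*7263.3012/3.0e+08
fd = 676455.4503 Hz

676455.4503 Hz


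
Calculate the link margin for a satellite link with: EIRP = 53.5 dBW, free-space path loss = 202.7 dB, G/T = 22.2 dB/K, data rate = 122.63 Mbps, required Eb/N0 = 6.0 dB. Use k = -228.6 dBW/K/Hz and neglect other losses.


C/N0 = EIRP - FSPL + G/T - k = 53.5 - 202.7 + 22.2 - (-228.6)
C/N0 = 101.6000 dB-Hz
R_b = 122.63 Mbps = 1.2263e+08 bps -> 10*log10(R_b) = 80.8860 dB-Hz
Eb/N0 = C/N0 - 10*log10(R_b) = 101.6000 - 80.8860 = 20.7140 dB
Margin = Eb/N0 - Eb/N0_req = 20.7140 - 6.0 = 14.7140 dB (link closes)

14.7140 dB


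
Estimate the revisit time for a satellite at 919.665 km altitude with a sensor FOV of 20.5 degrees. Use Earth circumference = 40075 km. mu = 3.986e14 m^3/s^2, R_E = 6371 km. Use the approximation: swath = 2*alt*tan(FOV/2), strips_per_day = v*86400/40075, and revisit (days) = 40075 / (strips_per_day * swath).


swath = 2*919.665*tan(0.1788962) = 332.6050 km
v = sqrt(mu/r) = 7394.0958 m/s = 7.3941 km/s
strips/day = v*86400/40075 = 7.3941*86400/40075 = 15.9414
coverage/day = strips * swath = 15.9414 * 332.6050 = 5302.1758 km
revisit = 40075 / 5302.1758 = 7.5582 days

7.5582 days


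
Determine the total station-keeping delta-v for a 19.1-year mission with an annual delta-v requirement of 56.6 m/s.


dV = rate * years = 56.6 * 19.1
dV = 1081.0600 m/s

1081.0600 m/s


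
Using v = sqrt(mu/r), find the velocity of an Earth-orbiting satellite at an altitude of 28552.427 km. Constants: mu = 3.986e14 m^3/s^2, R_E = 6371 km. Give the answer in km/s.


r = R_E + alt = 6371.0 + 28552.427 = 34923.4270 km = 3.4923427e+07 m
v = sqrt(mu/r) = sqrt(3.986e14 / 3.4923427e+07) = 3378.3934 m/s = 3.3784 km/s

3.3784 km/s


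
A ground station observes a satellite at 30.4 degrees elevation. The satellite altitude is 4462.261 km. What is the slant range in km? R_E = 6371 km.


h = 4462.261 km, el = 30.4 deg
d = -R_E*sin(el) + sqrt((R_E*sin(el))^2 + 2*R_E*h + h^2)
d = -6371.0000*sin(0.5305801) + sqrt((6371.0000*0.5060338)^2 + 2*6371.0000*4462.261 + 4462.261^2)
d = 6112.2090 km

6112.2090 km


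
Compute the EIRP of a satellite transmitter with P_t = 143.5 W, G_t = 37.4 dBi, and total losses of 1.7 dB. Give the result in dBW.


Pt = 143.5 W = 21.5685 dBW
EIRP = Pt_dBW + Gt - losses = 21.5685 + 37.4 - 1.7 = 57.2685 dBW

57.2685 dBW


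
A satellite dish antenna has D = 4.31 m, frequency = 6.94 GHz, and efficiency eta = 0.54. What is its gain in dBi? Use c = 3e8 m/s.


lambda = c/f = 3e8 / 6.94e+09 = 0.04322767 m
G = eta*(pi*D/lambda)^2 = 0.54*(pi*4.31/0.04322767)^2
G = 52981.5277 (linear)
G = 10*log10(52981.5277) = 47.2412 dBi

47.2412 dBi


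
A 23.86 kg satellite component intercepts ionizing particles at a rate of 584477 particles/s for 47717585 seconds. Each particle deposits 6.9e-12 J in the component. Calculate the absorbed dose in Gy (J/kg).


Total energy deposited = rate * time * E_per
  = 584477 * 47717585 * 6.9e-12 = 192.4398 J
Dose = E_total / mass = 192.4398 / 23.86
Dose = 8.0654 Gy

8.0654 Gy


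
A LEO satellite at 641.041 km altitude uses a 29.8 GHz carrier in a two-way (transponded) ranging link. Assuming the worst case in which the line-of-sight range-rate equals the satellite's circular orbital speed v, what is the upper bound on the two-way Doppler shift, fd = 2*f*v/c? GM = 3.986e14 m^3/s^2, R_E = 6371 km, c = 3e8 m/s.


r = 7.012041e+06 m
v = sqrt(mu/r) = 7539.5673 m/s (worst-case radial velocity)
f = 29.8 GHz = 2.98e+10 Hz
fd = 2*f*v/c = 2*2.98e+10*7539.5673/3.0e+08
fd = 1.4978607e+06 Hz

1.4979e+06 Hz


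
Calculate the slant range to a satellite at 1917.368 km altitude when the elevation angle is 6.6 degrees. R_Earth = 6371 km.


h = 1917.368 km, el = 6.6 deg
d = -R_E*sin(el) + sqrt((R_E*sin(el))^2 + 2*R_E*h + h^2)
d = -6371.0000*sin(0.1151917) + sqrt((6371.0000*0.1149372)^2 + 2*6371.0000*1917.368 + 1917.368^2)
d = 4619.7084 km

4619.7084 km


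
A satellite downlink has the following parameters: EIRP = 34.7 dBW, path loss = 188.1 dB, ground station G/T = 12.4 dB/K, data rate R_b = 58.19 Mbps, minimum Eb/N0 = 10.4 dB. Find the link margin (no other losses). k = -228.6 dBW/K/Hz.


C/N0 = EIRP - FSPL + G/T - k = 34.7 - 188.1 + 12.4 - (-228.6)
C/N0 = 87.6000 dB-Hz
R_b = 58.19 Mbps = 5.819e+07 bps -> 10*log10(R_b) = 77.6485 dB-Hz
Eb/N0 = C/N0 - 10*log10(R_b) = 87.6000 - 77.6485 = 9.9515 dB
Margin = Eb/N0 - Eb/N0_req = 9.9515 - 10.4 = -0.4484836 dB (negative margin: link does not close)

-0.4485 dB


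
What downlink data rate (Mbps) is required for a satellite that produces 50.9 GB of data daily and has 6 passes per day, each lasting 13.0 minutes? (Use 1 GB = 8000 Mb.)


total contact time = 6 * 13.0 * 60 = 4680.0000 s
data = 50.9 GB = 407200.0000 Mb
rate = 407200.0000 / 4680.0000 = 87.0085 Mbps

87.0085 Mbps


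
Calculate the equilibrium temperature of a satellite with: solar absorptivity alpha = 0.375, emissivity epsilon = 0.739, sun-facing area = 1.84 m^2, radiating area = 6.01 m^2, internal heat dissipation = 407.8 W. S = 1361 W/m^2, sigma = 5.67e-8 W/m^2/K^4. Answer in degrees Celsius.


Numerator = alpha*S*A_sun + Q_int = 0.375*1361*1.84 + 407.8 = 1346.8900 W
Denominator = eps*sigma*A_rad = 0.739*5.67e-8*6.01 = 2.5182681e-07 W/K^4
T^4 = 5.3484773e+09 K^4
T = 270.4317 K = -2.7183 C

-2.7183 degrees Celsius


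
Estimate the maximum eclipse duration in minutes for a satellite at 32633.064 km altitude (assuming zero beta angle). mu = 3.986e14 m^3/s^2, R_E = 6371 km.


r = 39004.0640 km
T = 1277.6878 min
Eclipse fraction = arcsin(R_E/r)/pi = arcsin(6371.0000/39004.0640)/pi
= arcsin(0.163342)/pi = 0.05222738
Eclipse duration = 0.05222738 * 1277.6878 = 66.7303 min

66.7303 minutes


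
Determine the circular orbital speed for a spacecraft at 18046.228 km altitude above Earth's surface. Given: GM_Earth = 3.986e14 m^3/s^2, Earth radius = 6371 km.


r = R_E + alt = 6371.0 + 18046.228 = 24417.2280 km = 2.4417228e+07 m
v = sqrt(mu/r) = sqrt(3.986e14 / 2.4417228e+07) = 4040.3638 m/s = 4.0404 km/s

4.0404 km/s


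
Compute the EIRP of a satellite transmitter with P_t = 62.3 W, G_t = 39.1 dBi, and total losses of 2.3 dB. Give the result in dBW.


Pt = 62.3 W = 17.9449 dBW
EIRP = Pt_dBW + Gt - losses = 17.9449 + 39.1 - 2.3 = 54.7449 dBW

54.7449 dBW


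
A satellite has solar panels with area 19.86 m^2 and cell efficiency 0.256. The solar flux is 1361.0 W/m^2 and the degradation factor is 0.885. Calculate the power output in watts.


P = area * eta * S * degradation
P = 19.86 * 0.256 * 1361.0 * 0.885
P = 6123.7945 W

6123.7945 W


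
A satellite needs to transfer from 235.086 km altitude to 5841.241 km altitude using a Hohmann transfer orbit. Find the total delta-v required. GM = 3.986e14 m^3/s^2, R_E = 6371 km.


r1 = 6606.0860 km = 6.606086e+06 m
r2 = 12212.2410 km = 1.2212241e+07 m
dv1 = sqrt(mu/r1)*(sqrt(2*r2/(r1+r2)) - 1) = 1081.7264 m/s
dv2 = sqrt(mu/r2)*(1 - sqrt(2*r1/(r1+r2))) = 926.0430 m/s
total dv = |dv1| + |dv2| = 1081.7264 + 926.0430 = 2007.7694 m/s = 2.0078 km/s

2.0078 km/s


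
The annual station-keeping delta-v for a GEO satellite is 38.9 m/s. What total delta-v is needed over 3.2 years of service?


dV = rate * years = 38.9 * 3.2
dV = 124.4800 m/s

124.4800 m/s


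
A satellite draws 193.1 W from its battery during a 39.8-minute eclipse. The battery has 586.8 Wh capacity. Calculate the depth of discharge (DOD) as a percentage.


E_used = P * t / 60 = 193.1 * 39.8 / 60 = 128.0897 Wh
DOD = E_used / E_total * 100 = 128.0897 / 586.8 * 100
DOD = 21.8285 %

21.8285 %


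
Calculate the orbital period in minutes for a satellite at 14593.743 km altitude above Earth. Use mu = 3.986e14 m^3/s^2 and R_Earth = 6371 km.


r = 20964.7430 km = 2.0964743e+07 m
T = 2*pi*sqrt(r^3/mu) = 2*pi*sqrt(9.2144333e+21 / 3.986e14)
T = 30209.6390 s = 503.4940 min

503.4940 minutes


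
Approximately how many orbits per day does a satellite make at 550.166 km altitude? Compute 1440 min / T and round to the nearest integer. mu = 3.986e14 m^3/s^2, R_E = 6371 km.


r = 6.921166e+06 m
T = 2*pi*sqrt(r^3/mu) = 5730.3364 s = 95.5056 min
revs/day = 1440 / 95.5056 = 15.0776
Rounded: 15 revolutions per day

15 revolutions per day


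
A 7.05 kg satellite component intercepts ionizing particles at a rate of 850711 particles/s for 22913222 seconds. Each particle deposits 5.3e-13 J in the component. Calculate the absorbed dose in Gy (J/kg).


Total energy deposited = rate * time * E_per
  = 850711 * 22913222 * 5.3e-13 = 10.3310 J
Dose = E_total / mass = 10.3310 / 7.05
Dose = 1.4654 Gy

1.4654 Gy


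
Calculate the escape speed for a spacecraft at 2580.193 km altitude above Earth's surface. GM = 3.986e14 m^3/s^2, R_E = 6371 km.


r = 6371.0 + 2580.193 = 8951.1930 km = 8.951193e+06 m
v_esc = sqrt(2*mu/r) = sqrt(2*3.986e14 / 8.951193e+06)
v_esc = 9437.2006 m/s = 9.4372 km/s

9.4372 km/s


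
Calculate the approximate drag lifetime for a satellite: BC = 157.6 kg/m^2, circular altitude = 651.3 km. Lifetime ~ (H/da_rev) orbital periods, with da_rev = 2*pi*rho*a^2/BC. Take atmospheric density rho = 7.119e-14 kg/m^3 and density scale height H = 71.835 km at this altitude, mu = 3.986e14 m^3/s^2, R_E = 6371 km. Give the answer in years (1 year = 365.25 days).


a = R_E + alt = 7022.3000 km = 7.0223e+06 m
da_rev = 2*pi*rho*a^2/BC = 2*pi*7.119e-14*(7.0223e+06)^2/157.6 = 0.139959185 m per revolution
N = H/da_rev = 71835.0000 m / 0.139959185 m = 513256.7739 revolutions
P = 2*pi*sqrt(a^3/mu) = 5856.3940 s
lifetime = N*P = 513256.7739 * 5856.3940 = 3.0058339e+09 s = 34789.7443 days
years = 34789.7443 / 365.25 = 95.2491 years

95.2491 years


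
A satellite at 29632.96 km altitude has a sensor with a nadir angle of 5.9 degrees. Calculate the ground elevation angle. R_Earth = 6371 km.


r = R_E + alt = 36003.9600 km
Law of sines in the satellite / Earth-center / ground-point triangle:
  sin(nadir)/R_E = sin(90 + el)/r  =>  cos(el) = (r/R_E)*sin(nadir)
cos(el) = (36003.9600 / 6371.0000) * sin(5.9 deg) = 0.5809038
el = arccos(0.5809038) = 54.4859 deg
(Earth-central angle = 90 - nadir - el = 29.6141 deg)

54.4859 degrees


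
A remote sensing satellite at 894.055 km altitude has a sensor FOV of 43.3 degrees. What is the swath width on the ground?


FOV = 43.3 deg = 0.7557276 rad
swath = 2 * alt * tan(FOV/2) = 2 * 894.055 * tan(0.3778638)
swath = 2 * 894.055 * 0.3969378
swath = 709.7685 km

709.7685 km


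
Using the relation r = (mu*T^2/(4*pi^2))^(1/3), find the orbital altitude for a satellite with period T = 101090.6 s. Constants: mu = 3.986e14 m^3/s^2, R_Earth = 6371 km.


T = 101090.6 s
r = (mu*T^2/(4*pi^2))^(1/3) = (3.986e14 * 101090.6^2 / (4*pi^2))^(1/3)
r = 4.6902901e+07 m = 46902.9007 km
alt = r - R_E = 46902.9007 - 6371 = 40531.9007 km

40531.9007 km


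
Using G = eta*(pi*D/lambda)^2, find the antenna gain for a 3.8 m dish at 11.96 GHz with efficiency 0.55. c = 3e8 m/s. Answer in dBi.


lambda = c/f = 3e8 / 1.196e+10 = 0.02508361 m
G = eta*(pi*D/lambda)^2 = 0.55*(pi*3.8/0.02508361)^2
G = 124580.3303 (linear)
G = 10*log10(124580.3303) = 50.9545 dBi

50.9545 dBi


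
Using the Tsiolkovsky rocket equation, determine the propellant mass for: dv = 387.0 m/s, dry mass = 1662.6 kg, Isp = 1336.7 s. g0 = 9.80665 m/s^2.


ve = Isp * g0 = 1336.7 * 9.80665 = 13108.549055 m/s
mass ratio = exp(dv/ve) = exp(387.0/13108.549055) = 1.02996283
m_prop = m_dry * (mr - 1) = 1662.6 * (1.02996283 - 1)
m_prop = 49.8162 kg

49.8162 kg


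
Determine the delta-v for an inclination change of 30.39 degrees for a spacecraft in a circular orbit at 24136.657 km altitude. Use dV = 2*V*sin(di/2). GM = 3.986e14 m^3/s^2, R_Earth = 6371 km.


r = 30507.6570 km = 3.0507657e+07 m
V = sqrt(mu/r) = 3614.6331 m/s
di = 30.39 deg = 0.5304056 rad
dV = 2*V*sin(di/2) = 2*3614.6331*sin(0.2652028)
dV = 1894.8266 m/s = 1.8948 km/s

1.8948 km/s


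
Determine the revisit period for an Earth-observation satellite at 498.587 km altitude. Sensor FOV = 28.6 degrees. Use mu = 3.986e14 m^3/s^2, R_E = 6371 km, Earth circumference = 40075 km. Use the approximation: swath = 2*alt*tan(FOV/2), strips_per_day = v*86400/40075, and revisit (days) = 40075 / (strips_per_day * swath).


swath = 2*498.587*tan(0.2495821) = 254.1765 km
v = sqrt(mu/r) = 7617.3399 m/s = 7.6173 km/s
strips/day = v*86400/40075 = 7.6173*86400/40075 = 16.4227
coverage/day = strips * swath = 16.4227 * 254.1765 = 4174.2541 km
revisit = 40075 / 4174.2541 = 9.6005 days

9.6005 days


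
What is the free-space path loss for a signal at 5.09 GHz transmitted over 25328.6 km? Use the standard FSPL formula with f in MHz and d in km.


f = 5.09 GHz = 5090.0000 MHz
d = 25328.6 km
FSPL = 32.44 + 20*log10(5090.0000) + 20*log10(25328.6)
FSPL = 32.44 + 74.1344 + 88.0722
FSPL = 194.6466 dB

194.6466 dB


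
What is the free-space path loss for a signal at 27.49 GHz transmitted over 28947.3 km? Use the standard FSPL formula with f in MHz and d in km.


f = 27.49 GHz = 27490.0000 MHz
d = 28947.3 km
FSPL = 32.44 + 20*log10(27490.0000) + 20*log10(28947.3)
FSPL = 32.44 + 88.7835 + 89.2322
FSPL = 210.4557 dB

210.4557 dB


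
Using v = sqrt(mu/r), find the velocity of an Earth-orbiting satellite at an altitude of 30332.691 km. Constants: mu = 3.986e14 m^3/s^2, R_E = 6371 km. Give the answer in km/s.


r = R_E + alt = 6371.0 + 30332.691 = 36703.6910 km = 3.6703691e+07 m
v = sqrt(mu/r) = sqrt(3.986e14 / 3.6703691e+07) = 3295.4428 m/s = 3.2954 km/s

3.2954 km/s


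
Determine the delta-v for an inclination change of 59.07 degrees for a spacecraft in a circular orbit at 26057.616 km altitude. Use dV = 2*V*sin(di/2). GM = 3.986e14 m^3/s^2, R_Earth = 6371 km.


r = 32428.6160 km = 3.2428616e+07 m
V = sqrt(mu/r) = 3505.9397 m/s
di = 59.07 deg = 1.0310 rad
dV = 2*V*sin(di/2) = 2*3505.9397*sin(0.515483)
dV = 3456.5420 m/s = 3.4565 km/s

3.4565 km/s


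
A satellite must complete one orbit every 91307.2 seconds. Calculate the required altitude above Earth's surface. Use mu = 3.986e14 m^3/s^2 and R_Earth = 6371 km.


T = 91307.2 s
r = (mu*T^2/(4*pi^2))^(1/3) = (3.986e14 * 91307.2^2 / (4*pi^2))^(1/3)
r = 4.3825734e+07 m = 43825.7344 km
alt = r - R_E = 43825.7344 - 6371 = 37454.7344 km

37454.7344 km


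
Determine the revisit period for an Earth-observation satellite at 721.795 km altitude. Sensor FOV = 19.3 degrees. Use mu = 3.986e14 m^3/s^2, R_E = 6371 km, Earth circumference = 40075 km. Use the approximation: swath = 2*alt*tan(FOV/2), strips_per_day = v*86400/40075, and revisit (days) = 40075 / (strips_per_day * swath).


swath = 2*721.795*tan(0.1684243) = 245.4610 km
v = sqrt(mu/r) = 7496.5241 m/s = 7.4965 km/s
strips/day = v*86400/40075 = 7.4965*86400/40075 = 16.1622
coverage/day = strips * swath = 16.1622 * 245.4610 = 3967.1864 km
revisit = 40075 / 3967.1864 = 10.1016 days

10.1016 days


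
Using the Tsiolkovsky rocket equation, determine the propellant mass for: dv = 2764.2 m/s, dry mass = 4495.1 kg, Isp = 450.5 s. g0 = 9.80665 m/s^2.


ve = Isp * g0 = 450.5 * 9.80665 = 4417.895825 m/s
mass ratio = exp(dv/ve) = exp(2764.2/4417.895825) = 1.86952143
m_prop = m_dry * (mr - 1) = 4495.1 * (1.86952143 - 1)
m_prop = 3908.5858 kg

3908.5858 kg


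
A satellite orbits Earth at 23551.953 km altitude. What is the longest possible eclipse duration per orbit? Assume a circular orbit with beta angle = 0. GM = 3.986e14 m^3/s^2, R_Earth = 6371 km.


r = 29922.9530 km
T = 858.5521 min
Eclipse fraction = arcsin(R_E/r)/pi = arcsin(6371.0000/29922.9530)/pi
= arcsin(0.2129135)/pi = 0.06829525
Eclipse duration = 0.06829525 * 858.5521 = 58.6350 min

58.6350 minutes


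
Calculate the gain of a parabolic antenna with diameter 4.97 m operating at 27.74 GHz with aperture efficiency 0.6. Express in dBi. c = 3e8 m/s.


lambda = c/f = 3e8 / 2.774e+10 = 0.01081471 m
G = eta*(pi*D/lambda)^2 = 0.6*(pi*4.97/0.01081471)^2
G = 1.2506454e+06 (linear)
G = 10*log10(1.2506454e+06) = 60.9713 dBi

60.9713 dBi


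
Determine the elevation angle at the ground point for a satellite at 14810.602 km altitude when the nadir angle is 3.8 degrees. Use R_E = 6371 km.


r = R_E + alt = 21181.6020 km
Law of sines in the satellite / Earth-center / ground-point triangle:
  sin(nadir)/R_E = sin(90 + el)/r  =>  cos(el) = (r/R_E)*sin(nadir)
cos(el) = (21181.6020 / 6371.0000) * sin(3.8 deg) = 0.2203402
el = arccos(0.2203402) = 77.2710 deg
(Earth-central angle = 90 - nadir - el = 8.9290 deg)

77.2710 degrees


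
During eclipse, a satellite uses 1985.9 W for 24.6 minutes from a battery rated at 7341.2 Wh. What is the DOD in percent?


E_used = P * t / 60 = 1985.9 * 24.6 / 60 = 814.2190 Wh
DOD = E_used / E_total * 100 = 814.2190 / 7341.2 * 100
DOD = 11.0911 %

11.0911 %


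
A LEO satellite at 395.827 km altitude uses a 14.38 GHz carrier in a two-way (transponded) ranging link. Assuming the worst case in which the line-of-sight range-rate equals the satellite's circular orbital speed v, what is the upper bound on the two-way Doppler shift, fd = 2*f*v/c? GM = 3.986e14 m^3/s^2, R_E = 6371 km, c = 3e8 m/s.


r = 6.766827e+06 m
v = sqrt(mu/r) = 7674.9598 m/s (worst-case radial velocity)
f = 14.38 GHz = 1.438e+10 Hz
fd = 2*f*v/c = 2*1.438e+10*7674.9598/3.0e+08
fd = 735772.8146 Hz

735772.8146 Hz


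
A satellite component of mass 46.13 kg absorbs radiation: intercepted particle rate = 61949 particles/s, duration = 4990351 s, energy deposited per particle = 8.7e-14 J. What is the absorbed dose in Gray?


Total energy deposited = rate * time * E_per
  = 61949 * 4990351 * 8.7e-14 = 0.02689581 J
Dose = E_total / mass = 0.02689581 / 46.13
Dose = 5.8304381e-04 Gy

5.8304e-04 Gy


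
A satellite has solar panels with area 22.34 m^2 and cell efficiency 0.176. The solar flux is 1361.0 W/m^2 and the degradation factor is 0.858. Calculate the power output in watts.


P = area * eta * S * degradation
P = 22.34 * 0.176 * 1361.0 * 0.858
P = 4591.3590 W

4591.3590 W


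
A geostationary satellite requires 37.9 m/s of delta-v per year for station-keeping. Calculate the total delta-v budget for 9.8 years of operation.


dV = rate * years = 37.9 * 9.8
dV = 371.4200 m/s

371.4200 m/s


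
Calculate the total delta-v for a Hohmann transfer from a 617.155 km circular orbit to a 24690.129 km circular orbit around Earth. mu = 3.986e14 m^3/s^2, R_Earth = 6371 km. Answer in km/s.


r1 = 6988.1550 km = 6.988155e+06 m
r2 = 31061.1290 km = 3.1061129e+07 m
dv1 = sqrt(mu/r1)*(sqrt(2*r2/(r1+r2)) - 1) = 2097.7903 m/s
dv2 = sqrt(mu/r2)*(1 - sqrt(2*r1/(r1+r2))) = 1411.1680 m/s
total dv = |dv1| + |dv2| = 2097.7903 + 1411.1680 = 3508.9583 m/s = 3.5090 km/s

3.5090 km/s


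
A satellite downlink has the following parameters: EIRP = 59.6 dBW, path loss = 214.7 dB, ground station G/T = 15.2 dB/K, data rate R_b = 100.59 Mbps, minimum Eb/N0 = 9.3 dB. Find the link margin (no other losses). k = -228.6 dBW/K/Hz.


C/N0 = EIRP - FSPL + G/T - k = 59.6 - 214.7 + 15.2 - (-228.6)
C/N0 = 88.7000 dB-Hz
R_b = 100.59 Mbps = 1.0059e+08 bps -> 10*log10(R_b) = 80.0255 dB-Hz
Eb/N0 = C/N0 - 10*log10(R_b) = 88.7000 - 80.0255 = 8.6745 dB
Margin = Eb/N0 - Eb/N0_req = 8.6745 - 9.3 = -0.6255481 dB (negative margin: link does not close)

-0.6255 dB


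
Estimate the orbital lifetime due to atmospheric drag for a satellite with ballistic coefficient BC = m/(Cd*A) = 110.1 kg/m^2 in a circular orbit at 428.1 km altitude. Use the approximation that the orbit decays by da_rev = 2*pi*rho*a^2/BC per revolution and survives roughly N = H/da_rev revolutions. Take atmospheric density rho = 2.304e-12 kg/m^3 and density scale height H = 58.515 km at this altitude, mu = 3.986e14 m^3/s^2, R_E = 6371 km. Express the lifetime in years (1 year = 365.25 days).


a = R_E + alt = 6799.1000 km = 6.7991e+06 m
da_rev = 2*pi*rho*a^2/BC = 2*pi*2.304e-12*(6.7991e+06)^2/110.1 = 6.078241 m per revolution
N = H/da_rev = 58515.0000 m / 6.078241 m = 9626.9636 revolutions
P = 2*pi*sqrt(a^3/mu) = 5579.4111 s
lifetime = N*P = 9626.9636 * 5579.4111 = 5.3712788e+07 s = 621.6758 days
years = 621.6758 / 365.25 = 1.7021 years

1.7021 years


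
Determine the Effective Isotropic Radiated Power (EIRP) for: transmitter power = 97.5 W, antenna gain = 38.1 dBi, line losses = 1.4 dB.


Pt = 97.5 W = 19.8900 dBW
EIRP = Pt_dBW + Gt - losses = 19.8900 + 38.1 - 1.4 = 56.5900 dBW

56.5900 dBW


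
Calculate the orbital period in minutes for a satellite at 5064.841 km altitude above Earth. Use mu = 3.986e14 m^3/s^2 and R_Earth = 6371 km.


r = 11435.8410 km = 1.1435841e+07 m
T = 2*pi*sqrt(r^3/mu) = 2*pi*sqrt(1.4955617e+21 / 3.986e14)
T = 12170.6391 s = 202.8440 min

202.8440 minutes


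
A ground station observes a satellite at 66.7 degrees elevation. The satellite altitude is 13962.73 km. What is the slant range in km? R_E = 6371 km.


h = 13962.73 km, el = 66.7 deg
d = -R_E*sin(el) + sqrt((R_E*sin(el))^2 + 2*R_E*h + h^2)
d = -6371.0000*sin(1.1641) + sqrt((6371.0000*0.9184464)^2 + 2*6371.0000*13962.73 + 13962.73^2)
d = 14325.5470 km

14325.5470 km


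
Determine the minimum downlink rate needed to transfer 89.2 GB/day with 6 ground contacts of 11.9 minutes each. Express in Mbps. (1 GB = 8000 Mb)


total contact time = 6 * 11.9 * 60 = 4284.0000 s
data = 89.2 GB = 713600.0000 Mb
rate = 713600.0000 / 4284.0000 = 166.5733 Mbps

166.5733 Mbps


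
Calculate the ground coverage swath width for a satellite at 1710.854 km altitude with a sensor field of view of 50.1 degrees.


FOV = 50.1 deg = 0.87441 rad
swath = 2 * alt * tan(FOV/2) = 2 * 1710.854 * tan(0.437205)
swath = 2 * 1710.854 * 0.4673705
swath = 1599.2054 km

1599.2054 km


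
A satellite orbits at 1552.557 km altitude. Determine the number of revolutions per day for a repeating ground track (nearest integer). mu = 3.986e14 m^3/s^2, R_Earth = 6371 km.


r = 7.923557e+06 m
T = 2*pi*sqrt(r^3/mu) = 7019.2628 s = 116.9877 min
revs/day = 1440 / 116.9877 = 12.3090
Rounded: 12 revolutions per day

12 revolutions per day


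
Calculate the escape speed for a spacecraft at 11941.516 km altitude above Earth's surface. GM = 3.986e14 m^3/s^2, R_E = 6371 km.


r = 6371.0 + 11941.516 = 18312.5160 km = 1.8312516e+07 m
v_esc = sqrt(2*mu/r) = sqrt(2*3.986e14 / 1.8312516e+07)
v_esc = 6597.9594 m/s = 6.5980 km/s

6.5980 km/s


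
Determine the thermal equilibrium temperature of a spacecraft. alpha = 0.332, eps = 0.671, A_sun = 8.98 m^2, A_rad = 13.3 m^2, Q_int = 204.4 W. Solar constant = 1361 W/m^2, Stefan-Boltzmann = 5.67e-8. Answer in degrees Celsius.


Numerator = alpha*S*A_sun + Q_int = 0.332*1361*8.98 + 204.4 = 4262.0310 W
Denominator = eps*sigma*A_rad = 0.671*5.67e-8*13.3 = 5.0600781e-07 W/K^4
T^4 = 8.4228561e+09 K^4
T = 302.9457 K = 29.7957 C

29.7957 degrees Celsius


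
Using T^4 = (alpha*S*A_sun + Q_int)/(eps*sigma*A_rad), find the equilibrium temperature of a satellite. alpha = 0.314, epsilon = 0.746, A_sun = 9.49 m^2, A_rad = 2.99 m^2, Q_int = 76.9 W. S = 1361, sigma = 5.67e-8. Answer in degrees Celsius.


Numerator = alpha*S*A_sun + Q_int = 0.314*1361*9.49 + 76.9 = 4132.4895 W
Denominator = eps*sigma*A_rad = 0.746*5.67e-8*2.99 = 1.2647162e-07 W/K^4
T^4 = 3.2675232e+10 K^4
T = 425.1622 K = 152.0122 C

152.0122 degrees Celsius


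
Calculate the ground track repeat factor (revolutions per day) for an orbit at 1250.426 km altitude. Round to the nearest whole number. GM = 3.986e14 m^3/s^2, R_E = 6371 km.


r = 7.621426e+06 m
T = 2*pi*sqrt(r^3/mu) = 6621.6402 s = 110.3607 min
revs/day = 1440 / 110.3607 = 13.0481
Rounded: 13 revolutions per day

13 revolutions per day


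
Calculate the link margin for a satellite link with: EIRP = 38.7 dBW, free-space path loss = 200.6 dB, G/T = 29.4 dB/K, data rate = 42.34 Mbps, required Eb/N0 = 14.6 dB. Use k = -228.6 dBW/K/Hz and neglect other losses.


C/N0 = EIRP - FSPL + G/T - k = 38.7 - 200.6 + 29.4 - (-228.6)
C/N0 = 96.1000 dB-Hz
R_b = 42.34 Mbps = 4.234e+07 bps -> 10*log10(R_b) = 76.2675 dB-Hz
Eb/N0 = C/N0 - 10*log10(R_b) = 96.1000 - 76.2675 = 19.8325 dB
Margin = Eb/N0 - Eb/N0_req = 19.8325 - 14.6 = 5.2325 dB (link closes)

5.2325 dB


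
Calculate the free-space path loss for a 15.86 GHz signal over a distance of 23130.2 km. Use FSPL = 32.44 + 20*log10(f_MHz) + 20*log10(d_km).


f = 15.86 GHz = 15860.0000 MHz
d = 23130.2 km
FSPL = 32.44 + 20*log10(15860.0000) + 20*log10(23130.2)
FSPL = 32.44 + 84.0061 + 87.2836
FSPL = 203.7297 dB

203.7297 dB


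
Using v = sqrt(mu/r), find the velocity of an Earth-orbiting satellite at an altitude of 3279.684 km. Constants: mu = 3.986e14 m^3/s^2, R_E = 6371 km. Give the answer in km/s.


r = R_E + alt = 6371.0 + 3279.684 = 9650.6840 km = 9.650684e+06 m
v = sqrt(mu/r) = sqrt(3.986e14 / 9.650684e+06) = 6426.7233 m/s = 6.4267 km/s

6.4267 km/s


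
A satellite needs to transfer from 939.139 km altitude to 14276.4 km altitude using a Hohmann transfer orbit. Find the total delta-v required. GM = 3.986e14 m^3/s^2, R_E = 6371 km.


r1 = 7310.1390 km = 7.310139e+06 m
r2 = 20647.4000 km = 2.06474e+07 m
dv1 = sqrt(mu/r1)*(sqrt(2*r2/(r1+r2)) - 1) = 1590.1311 m/s
dv2 = sqrt(mu/r2)*(1 - sqrt(2*r1/(r1+r2))) = 1216.4118 m/s
total dv = |dv1| + |dv2| = 1590.1311 + 1216.4118 = 2806.5428 m/s = 2.8065 km/s

2.8065 km/s


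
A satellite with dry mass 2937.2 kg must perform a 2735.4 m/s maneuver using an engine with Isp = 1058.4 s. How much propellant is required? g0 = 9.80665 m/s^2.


ve = Isp * g0 = 1058.4 * 9.80665 = 10379.358360 m/s
mass ratio = exp(dv/ve) = exp(2735.4/10379.358360) = 1.30153235
m_prop = m_dry * (mr - 1) = 2937.2 * (1.30153235 - 1)
m_prop = 885.6608 kg

885.6608 kg


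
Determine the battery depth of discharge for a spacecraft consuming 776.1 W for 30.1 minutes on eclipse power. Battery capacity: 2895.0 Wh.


E_used = P * t / 60 = 776.1 * 30.1 / 60 = 389.3435 Wh
DOD = E_used / E_total * 100 = 389.3435 / 2895.0 * 100
DOD = 13.4488 %

13.4488 %


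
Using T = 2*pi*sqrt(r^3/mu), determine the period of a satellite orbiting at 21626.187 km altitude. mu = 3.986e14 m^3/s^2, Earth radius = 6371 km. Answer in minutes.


r = 27997.1870 km = 2.7997187e+07 m
T = 2*pi*sqrt(r^3/mu) = 2*pi*sqrt(2.1945384e+22 / 3.986e14)
T = 46621.1324 s = 777.0189 min

777.0189 minutes


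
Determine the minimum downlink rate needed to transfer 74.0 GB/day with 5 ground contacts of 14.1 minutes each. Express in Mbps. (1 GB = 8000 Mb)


total contact time = 5 * 14.1 * 60 = 4230.0000 s
data = 74.0 GB = 592000.0000 Mb
rate = 592000.0000 / 4230.0000 = 139.9527 Mbps

139.9527 Mbps


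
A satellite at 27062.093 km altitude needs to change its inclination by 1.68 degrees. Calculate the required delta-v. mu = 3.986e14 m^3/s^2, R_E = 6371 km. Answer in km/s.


r = 33433.0930 km = 3.3433093e+07 m
V = sqrt(mu/r) = 3452.8711 m/s
di = 1.68 deg = 0.02932153 rad
dV = 2*V*sin(di/2) = 2*3452.8711*sin(0.01466077)
dV = 101.2398 m/s = 0.1012398 km/s

0.1012 km/s


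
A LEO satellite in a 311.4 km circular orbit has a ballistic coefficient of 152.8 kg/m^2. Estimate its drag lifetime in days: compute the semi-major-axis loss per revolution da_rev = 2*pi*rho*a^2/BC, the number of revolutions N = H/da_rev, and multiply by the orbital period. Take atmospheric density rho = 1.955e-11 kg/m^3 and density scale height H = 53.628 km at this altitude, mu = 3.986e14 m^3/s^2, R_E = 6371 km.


a = R_E + alt = 6682.4000 km = 6.6824e+06 m
da_rev = 2*pi*rho*a^2/BC = 2*pi*1.955e-11*(6.6824e+06)^2/152.8 = 35.897831 m per revolution
N = H/da_rev = 53628.0000 m / 35.897831 m = 1493.9064 revolutions
P = 2*pi*sqrt(a^3/mu) = 5436.3815 s
lifetime = N*P = 1493.9064 * 5436.3815 = 8.1214451e+06 s = 93.9982 days

93.9982 days


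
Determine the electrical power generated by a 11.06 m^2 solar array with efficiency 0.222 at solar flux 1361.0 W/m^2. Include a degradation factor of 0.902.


P = area * eta * S * degradation
P = 11.06 * 0.222 * 1361.0 * 0.902
P = 3014.2048 W

3014.2048 W


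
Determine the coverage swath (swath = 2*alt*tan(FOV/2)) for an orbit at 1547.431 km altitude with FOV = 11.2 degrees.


FOV = 11.2 deg = 0.1954769 rad
swath = 2 * alt * tan(FOV/2) = 2 * 1547.431 * tan(0.09773844)
swath = 2 * 1547.431 * 0.09805086
swath = 303.4539 km

303.4539 km


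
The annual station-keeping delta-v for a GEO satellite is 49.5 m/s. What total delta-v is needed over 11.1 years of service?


dV = rate * years = 49.5 * 11.1
dV = 549.4500 m/s

549.4500 m/s


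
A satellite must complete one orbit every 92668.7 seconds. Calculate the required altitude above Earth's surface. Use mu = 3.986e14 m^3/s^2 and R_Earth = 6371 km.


T = 92668.7 s
r = (mu*T^2/(4*pi^2))^(1/3) = (3.986e14 * 92668.7^2 / (4*pi^2))^(1/3)
r = 4.4260322e+07 m = 44260.3217 km
alt = r - R_E = 44260.3217 - 6371 = 37889.3217 km

37889.3217 km


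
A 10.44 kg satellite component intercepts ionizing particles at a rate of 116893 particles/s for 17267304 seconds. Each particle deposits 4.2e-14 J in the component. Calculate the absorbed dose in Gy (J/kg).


Total energy deposited = rate * time * E_per
  = 116893 * 17267304 * 4.2e-14 = 0.08477393 J
Dose = E_total / mass = 0.08477393 / 10.44
Dose = 0.008120108 Gy

0.0081 Gy


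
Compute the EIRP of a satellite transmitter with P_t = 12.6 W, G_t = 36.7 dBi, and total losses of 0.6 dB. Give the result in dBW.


Pt = 12.6 W = 11.0037 dBW
EIRP = Pt_dBW + Gt - losses = 11.0037 + 36.7 - 0.6 = 47.1037 dBW

47.1037 dBW
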